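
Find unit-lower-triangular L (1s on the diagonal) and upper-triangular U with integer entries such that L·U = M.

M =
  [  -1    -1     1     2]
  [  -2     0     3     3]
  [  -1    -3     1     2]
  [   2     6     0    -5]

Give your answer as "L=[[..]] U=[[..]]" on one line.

L=[[1,0,0,0],[2,1,0,0],[1,-1,1,0],[-2,2,0,1]] U=[[-1,-1,1,2],[0,2,1,-1],[0,0,1,-1],[0,0,0,1]]

  r1 -= 2·r0 → [0,2,1,-1]
  r2 -= 1·r0 → [0,-2,0,0]
  r3 -= -2·r0 → [0,4,2,-1]
  r2 -= -1·r1 → [0,0,1,-1]
  r3 -= 2·r1 → [0,0,0,1]
  r3 -= 0·r2 → [0,0,0,1]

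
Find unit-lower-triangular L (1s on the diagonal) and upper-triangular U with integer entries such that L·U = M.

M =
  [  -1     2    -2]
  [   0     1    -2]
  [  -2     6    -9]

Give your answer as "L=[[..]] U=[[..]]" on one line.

L=[[1,0,0],[0,1,0],[2,2,1]] U=[[-1,2,-2],[0,1,-2],[0,0,-1]]

  row1 -= 0·row0 → [0,1,-2]
  row2 -= 2·row0 → [0,2,-5]
  row2 -= 2·row1 → [0,0,-1]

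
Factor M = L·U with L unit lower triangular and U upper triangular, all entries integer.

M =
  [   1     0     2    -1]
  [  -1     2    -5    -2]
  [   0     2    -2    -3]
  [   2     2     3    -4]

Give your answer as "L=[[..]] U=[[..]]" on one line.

L=[[1,0,0,0],[-1,1,0,0],[0,1,1,0],[2,1,2,1]] U=[[1,0,2,-1],[0,2,-3,-3],[0,0,1,0],[0,0,0,1]]

  R1 -= -1·R0 → [0,2,-3,-3]
  R2 -= 0·R0 → [0,2,-2,-3]
  R3 -= 2·R0 → [0,2,-1,-2]
  R2 -= 1·R1 → [0,0,1,0]
  R3 -= 1·R1 → [0,0,2,1]
  R3 -= 2·R2 → [0,0,0,1]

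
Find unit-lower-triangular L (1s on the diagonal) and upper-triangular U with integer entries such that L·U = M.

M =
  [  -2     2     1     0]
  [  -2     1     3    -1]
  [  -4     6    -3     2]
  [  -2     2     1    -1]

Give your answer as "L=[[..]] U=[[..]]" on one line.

  R1 -= 1·R0 → [0,-1,2,-1]
  R2 -= 2·R0 → [0,2,-5,2]
  R3 -= 1·R0 → [0,0,0,-1]
  R2 -= -2·R1 → [0,0,-1,0]
  R3 -= 0·R1 → [0,0,0,-1]
  R3 -= 0·R2 → [0,0,0,-1]

L=[[1,0,0,0],[1,1,0,0],[2,-2,1,0],[1,0,0,1]] U=[[-2,2,1,0],[0,-1,2,-1],[0,0,-1,0],[0,0,0,-1]]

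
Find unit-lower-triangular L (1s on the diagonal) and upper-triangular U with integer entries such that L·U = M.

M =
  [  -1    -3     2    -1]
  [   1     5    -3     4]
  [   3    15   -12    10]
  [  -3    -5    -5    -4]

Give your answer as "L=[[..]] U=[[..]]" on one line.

L=[[1,0,0,0],[-1,1,0,0],[-3,3,1,0],[3,2,3,1]] U=[[-1,-3,2,-1],[0,2,-1,3],[0,0,-3,-2],[0,0,0,-1]]

  R1 -= -1·R0 → [0,2,-1,3]
  R2 -= -3·R0 → [0,6,-6,7]
  R3 -= 3·R0 → [0,4,-11,-1]
  R2 -= 3·R1 → [0,0,-3,-2]
  R3 -= 2·R1 → [0,0,-9,-7]
  R3 -= 3·R2 → [0,0,0,-1]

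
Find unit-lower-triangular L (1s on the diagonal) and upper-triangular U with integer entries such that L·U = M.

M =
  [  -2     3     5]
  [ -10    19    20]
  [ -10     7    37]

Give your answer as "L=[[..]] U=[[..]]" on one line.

L=[[1,0,0],[5,1,0],[5,-2,1]] U=[[-2,3,5],[0,4,-5],[0,0,2]]

  r1 -= 5·r0 → [0,4,-5]
  r2 -= 5·r0 → [0,-8,12]
  r2 -= -2·r1 → [0,0,2]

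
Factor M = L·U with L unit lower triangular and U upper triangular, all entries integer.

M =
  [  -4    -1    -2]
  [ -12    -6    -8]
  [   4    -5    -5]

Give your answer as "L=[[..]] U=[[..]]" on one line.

  row1 -= 3·row0 → [0,-3,-2]
  row2 -= -1·row0 → [0,-6,-7]
  row2 -= 2·row1 → [0,0,-3]

L=[[1,0,0],[3,1,0],[-1,2,1]] U=[[-4,-1,-2],[0,-3,-2],[0,0,-3]]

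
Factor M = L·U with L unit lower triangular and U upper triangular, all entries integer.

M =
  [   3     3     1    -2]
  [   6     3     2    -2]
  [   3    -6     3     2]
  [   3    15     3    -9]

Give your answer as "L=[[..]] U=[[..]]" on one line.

L=[[1,0,0,0],[2,1,0,0],[1,3,1,0],[1,-4,1,1]] U=[[3,3,1,-2],[0,-3,0,2],[0,0,2,-2],[0,0,0,3]]

  row1 -= 2·row0 → [0,-3,0,2]
  row2 -= 1·row0 → [0,-9,2,4]
  row3 -= 1·row0 → [0,12,2,-7]
  row2 -= 3·row1 → [0,0,2,-2]
  row3 -= -4·row1 → [0,0,2,1]
  row3 -= 1·row2 → [0,0,0,3]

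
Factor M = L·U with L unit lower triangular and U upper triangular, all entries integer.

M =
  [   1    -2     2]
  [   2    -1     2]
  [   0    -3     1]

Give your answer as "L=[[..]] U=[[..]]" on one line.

  r1 -= 2·r0 → [0,3,-2]
  r2 -= 0·r0 → [0,-3,1]
  r2 -= -1·r1 → [0,0,-1]

L=[[1,0,0],[2,1,0],[0,-1,1]] U=[[1,-2,2],[0,3,-2],[0,0,-1]]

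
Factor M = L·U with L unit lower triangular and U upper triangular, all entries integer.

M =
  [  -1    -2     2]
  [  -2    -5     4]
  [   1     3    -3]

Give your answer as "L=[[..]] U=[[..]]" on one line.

L=[[1,0,0],[2,1,0],[-1,-1,1]] U=[[-1,-2,2],[0,-1,0],[0,0,-1]]

  R1 -= 2·R0 → [0,-1,0]
  R2 -= -1·R0 → [0,1,-1]
  R2 -= -1·R1 → [0,0,-1]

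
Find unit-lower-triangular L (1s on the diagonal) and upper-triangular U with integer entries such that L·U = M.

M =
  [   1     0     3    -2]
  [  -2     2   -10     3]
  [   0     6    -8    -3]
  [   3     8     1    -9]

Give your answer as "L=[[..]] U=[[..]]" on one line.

  R1 -= -2·R0 → [0,2,-4,-1]
  R2 -= 0·R0 → [0,6,-8,-3]
  R3 -= 3·R0 → [0,8,-8,-3]
  R2 -= 3·R1 → [0,0,4,0]
  R3 -= 4·R1 → [0,0,8,1]
  R3 -= 2·R2 → [0,0,0,1]

L=[[1,0,0,0],[-2,1,0,0],[0,3,1,0],[3,4,2,1]] U=[[1,0,3,-2],[0,2,-4,-1],[0,0,4,0],[0,0,0,1]]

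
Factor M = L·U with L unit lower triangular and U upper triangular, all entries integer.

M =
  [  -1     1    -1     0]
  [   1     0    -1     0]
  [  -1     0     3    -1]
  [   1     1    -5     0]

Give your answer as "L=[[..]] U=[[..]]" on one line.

L=[[1,0,0,0],[-1,1,0,0],[1,-1,1,0],[-1,2,-1,1]] U=[[-1,1,-1,0],[0,1,-2,0],[0,0,2,-1],[0,0,0,-1]]

  R1 -= -1·R0 → [0,1,-2,0]
  R2 -= 1·R0 → [0,-1,4,-1]
  R3 -= -1·R0 → [0,2,-6,0]
  R2 -= -1·R1 → [0,0,2,-1]
  R3 -= 2·R1 → [0,0,-2,0]
  R3 -= -1·R2 → [0,0,0,-1]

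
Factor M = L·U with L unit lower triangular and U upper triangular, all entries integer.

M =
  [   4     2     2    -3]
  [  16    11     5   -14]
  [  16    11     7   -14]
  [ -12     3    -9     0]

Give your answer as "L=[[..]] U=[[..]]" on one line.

L=[[1,0,0,0],[4,1,0,0],[4,1,1,0],[-3,3,3,1]] U=[[4,2,2,-3],[0,3,-3,-2],[0,0,2,0],[0,0,0,-3]]

  row1 -= 4·row0 → [0,3,-3,-2]
  row2 -= 4·row0 → [0,3,-1,-2]
  row3 -= -3·row0 → [0,9,-3,-9]
  row2 -= 1·row1 → [0,0,2,0]
  row3 -= 3·row1 → [0,0,6,-3]
  row3 -= 3·row2 → [0,0,0,-3]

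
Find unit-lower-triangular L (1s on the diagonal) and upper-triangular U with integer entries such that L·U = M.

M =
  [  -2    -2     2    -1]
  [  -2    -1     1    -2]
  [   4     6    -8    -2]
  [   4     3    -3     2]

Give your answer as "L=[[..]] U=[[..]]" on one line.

L=[[1,0,0,0],[1,1,0,0],[-2,2,1,0],[-2,-1,0,1]] U=[[-2,-2,2,-1],[0,1,-1,-1],[0,0,-2,-2],[0,0,0,-1]]

  R1 -= 1·R0 → [0,1,-1,-1]
  R2 -= -2·R0 → [0,2,-4,-4]
  R3 -= -2·R0 → [0,-1,1,0]
  R2 -= 2·R1 → [0,0,-2,-2]
  R3 -= -1·R1 → [0,0,0,-1]
  R3 -= 0·R2 → [0,0,0,-1]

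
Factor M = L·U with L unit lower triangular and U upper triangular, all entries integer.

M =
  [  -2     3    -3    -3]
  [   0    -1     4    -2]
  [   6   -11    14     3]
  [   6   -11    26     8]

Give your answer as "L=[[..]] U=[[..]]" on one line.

L=[[1,0,0,0],[0,1,0,0],[-3,2,1,0],[-3,2,-3,1]] U=[[-2,3,-3,-3],[0,-1,4,-2],[0,0,-3,-2],[0,0,0,-3]]

  R1 -= 0·R0 → [0,-1,4,-2]
  R2 -= -3·R0 → [0,-2,5,-6]
  R3 -= -3·R0 → [0,-2,17,-1]
  R2 -= 2·R1 → [0,0,-3,-2]
  R3 -= 2·R1 → [0,0,9,3]
  R3 -= -3·R2 → [0,0,0,-3]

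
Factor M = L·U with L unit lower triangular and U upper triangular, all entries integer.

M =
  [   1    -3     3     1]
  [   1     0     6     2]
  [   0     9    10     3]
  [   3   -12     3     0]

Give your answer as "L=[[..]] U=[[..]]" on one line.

  row1 -= 1·row0 → [0,3,3,1]
  row2 -= 0·row0 → [0,9,10,3]
  row3 -= 3·row0 → [0,-3,-6,-3]
  row2 -= 3·row1 → [0,0,1,0]
  row3 -= -1·row1 → [0,0,-3,-2]
  row3 -= -3·row2 → [0,0,0,-2]

L=[[1,0,0,0],[1,1,0,0],[0,3,1,0],[3,-1,-3,1]] U=[[1,-3,3,1],[0,3,3,1],[0,0,1,0],[0,0,0,-2]]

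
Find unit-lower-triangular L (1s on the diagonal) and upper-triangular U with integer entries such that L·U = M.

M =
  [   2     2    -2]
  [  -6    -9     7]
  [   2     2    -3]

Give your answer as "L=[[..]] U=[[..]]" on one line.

  r1 -= -3·r0 → [0,-3,1]
  r2 -= 1·r0 → [0,0,-1]
  r2 -= 0·r1 → [0,0,-1]

L=[[1,0,0],[-3,1,0],[1,0,1]] U=[[2,2,-2],[0,-3,1],[0,0,-1]]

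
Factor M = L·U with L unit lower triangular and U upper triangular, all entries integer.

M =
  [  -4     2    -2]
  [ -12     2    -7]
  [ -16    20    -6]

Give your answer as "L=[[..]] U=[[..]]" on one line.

L=[[1,0,0],[3,1,0],[4,-3,1]] U=[[-4,2,-2],[0,-4,-1],[0,0,-1]]

  r1 -= 3·r0 → [0,-4,-1]
  r2 -= 4·r0 → [0,12,2]
  r2 -= -3·r1 → [0,0,-1]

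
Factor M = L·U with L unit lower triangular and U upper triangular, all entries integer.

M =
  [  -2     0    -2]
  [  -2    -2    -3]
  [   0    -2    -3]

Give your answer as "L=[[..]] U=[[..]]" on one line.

  R1 -= 1·R0 → [0,-2,-1]
  R2 -= 0·R0 → [0,-2,-3]
  R2 -= 1·R1 → [0,0,-2]

L=[[1,0,0],[1,1,0],[0,1,1]] U=[[-2,0,-2],[0,-2,-1],[0,0,-2]]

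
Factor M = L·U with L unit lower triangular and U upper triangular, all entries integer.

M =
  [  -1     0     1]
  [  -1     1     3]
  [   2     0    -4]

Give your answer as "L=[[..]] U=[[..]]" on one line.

L=[[1,0,0],[1,1,0],[-2,0,1]] U=[[-1,0,1],[0,1,2],[0,0,-2]]

  row1 -= 1·row0 → [0,1,2]
  row2 -= -2·row0 → [0,0,-2]
  row2 -= 0·row1 → [0,0,-2]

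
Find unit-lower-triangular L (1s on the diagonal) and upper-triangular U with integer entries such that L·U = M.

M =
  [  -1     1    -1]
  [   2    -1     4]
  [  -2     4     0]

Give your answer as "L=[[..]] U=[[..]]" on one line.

  row1 -= -2·row0 → [0,1,2]
  row2 -= 2·row0 → [0,2,2]
  row2 -= 2·row1 → [0,0,-2]

L=[[1,0,0],[-2,1,0],[2,2,1]] U=[[-1,1,-1],[0,1,2],[0,0,-2]]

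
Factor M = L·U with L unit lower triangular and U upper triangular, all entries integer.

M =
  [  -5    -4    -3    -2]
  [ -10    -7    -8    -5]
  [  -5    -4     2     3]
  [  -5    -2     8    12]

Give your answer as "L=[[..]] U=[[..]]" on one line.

L=[[1,0,0,0],[2,1,0,0],[1,0,1,0],[1,2,3,1]] U=[[-5,-4,-3,-2],[0,1,-2,-1],[0,0,5,5],[0,0,0,1]]

  row1 -= 2·row0 → [0,1,-2,-1]
  row2 -= 1·row0 → [0,0,5,5]
  row3 -= 1·row0 → [0,2,11,14]
  row2 -= 0·row1 → [0,0,5,5]
  row3 -= 2·row1 → [0,0,15,16]
  row3 -= 3·row2 → [0,0,0,1]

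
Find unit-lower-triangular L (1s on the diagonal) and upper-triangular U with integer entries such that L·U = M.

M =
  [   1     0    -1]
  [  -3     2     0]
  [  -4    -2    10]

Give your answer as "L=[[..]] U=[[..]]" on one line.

  r1 -= -3·r0 → [0,2,-3]
  r2 -= -4·r0 → [0,-2,6]
  r2 -= -1·r1 → [0,0,3]

L=[[1,0,0],[-3,1,0],[-4,-1,1]] U=[[1,0,-1],[0,2,-3],[0,0,3]]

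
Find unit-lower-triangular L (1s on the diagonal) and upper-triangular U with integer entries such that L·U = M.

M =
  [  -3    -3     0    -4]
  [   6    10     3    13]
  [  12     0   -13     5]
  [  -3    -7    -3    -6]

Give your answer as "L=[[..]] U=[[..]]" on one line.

  row1 -= -2·row0 → [0,4,3,5]
  row2 -= -4·row0 → [0,-12,-13,-11]
  row3 -= 1·row0 → [0,-4,-3,-2]
  row2 -= -3·row1 → [0,0,-4,4]
  row3 -= -1·row1 → [0,0,0,3]
  row3 -= 0·row2 → [0,0,0,3]

L=[[1,0,0,0],[-2,1,0,0],[-4,-3,1,0],[1,-1,0,1]] U=[[-3,-3,0,-4],[0,4,3,5],[0,0,-4,4],[0,0,0,3]]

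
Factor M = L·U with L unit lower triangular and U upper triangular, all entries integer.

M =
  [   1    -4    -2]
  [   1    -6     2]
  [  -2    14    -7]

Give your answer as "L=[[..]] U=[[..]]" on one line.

  R1 -= 1·R0 → [0,-2,4]
  R2 -= -2·R0 → [0,6,-11]
  R2 -= -3·R1 → [0,0,1]

L=[[1,0,0],[1,1,0],[-2,-3,1]] U=[[1,-4,-2],[0,-2,4],[0,0,1]]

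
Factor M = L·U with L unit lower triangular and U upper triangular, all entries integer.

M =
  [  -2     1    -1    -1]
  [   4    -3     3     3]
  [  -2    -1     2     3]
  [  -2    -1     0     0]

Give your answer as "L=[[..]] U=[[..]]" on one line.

  r1 -= -2·r0 → [0,-1,1,1]
  r2 -= 1·r0 → [0,-2,3,4]
  r3 -= 1·r0 → [0,-2,1,1]
  r2 -= 2·r1 → [0,0,1,2]
  r3 -= 2·r1 → [0,0,-1,-1]
  r3 -= -1·r2 → [0,0,0,1]

L=[[1,0,0,0],[-2,1,0,0],[1,2,1,0],[1,2,-1,1]] U=[[-2,1,-1,-1],[0,-1,1,1],[0,0,1,2],[0,0,0,1]]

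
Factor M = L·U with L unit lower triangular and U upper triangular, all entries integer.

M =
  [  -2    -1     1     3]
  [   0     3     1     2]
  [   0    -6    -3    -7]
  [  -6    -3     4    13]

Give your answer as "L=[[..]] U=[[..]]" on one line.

  R1 -= 0·R0 → [0,3,1,2]
  R2 -= 0·R0 → [0,-6,-3,-7]
  R3 -= 3·R0 → [0,0,1,4]
  R2 -= -2·R1 → [0,0,-1,-3]
  R3 -= 0·R1 → [0,0,1,4]
  R3 -= -1·R2 → [0,0,0,1]

L=[[1,0,0,0],[0,1,0,0],[0,-2,1,0],[3,0,-1,1]] U=[[-2,-1,1,3],[0,3,1,2],[0,0,-1,-3],[0,0,0,1]]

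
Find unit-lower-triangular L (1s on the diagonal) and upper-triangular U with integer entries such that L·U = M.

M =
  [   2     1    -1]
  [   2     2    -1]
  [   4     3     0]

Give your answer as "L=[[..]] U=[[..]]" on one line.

L=[[1,0,0],[1,1,0],[2,1,1]] U=[[2,1,-1],[0,1,0],[0,0,2]]

  r1 -= 1·r0 → [0,1,0]
  r2 -= 2·r0 → [0,1,2]
  r2 -= 1·r1 → [0,0,2]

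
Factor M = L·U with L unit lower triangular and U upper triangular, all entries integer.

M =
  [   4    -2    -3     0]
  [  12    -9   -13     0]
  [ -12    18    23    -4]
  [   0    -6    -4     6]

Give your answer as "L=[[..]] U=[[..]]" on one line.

  R1 -= 3·R0 → [0,-3,-4,0]
  R2 -= -3·R0 → [0,12,14,-4]
  R3 -= 0·R0 → [0,-6,-4,6]
  R2 -= -4·R1 → [0,0,-2,-4]
  R3 -= 2·R1 → [0,0,4,6]
  R3 -= -2·R2 → [0,0,0,-2]

L=[[1,0,0,0],[3,1,0,0],[-3,-4,1,0],[0,2,-2,1]] U=[[4,-2,-3,0],[0,-3,-4,0],[0,0,-2,-4],[0,0,0,-2]]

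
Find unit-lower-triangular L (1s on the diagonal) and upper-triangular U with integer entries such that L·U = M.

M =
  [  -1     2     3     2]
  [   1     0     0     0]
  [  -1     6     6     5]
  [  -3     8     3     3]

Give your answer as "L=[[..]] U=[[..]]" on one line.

  row1 -= -1·row0 → [0,2,3,2]
  row2 -= 1·row0 → [0,4,3,3]
  row3 -= 3·row0 → [0,2,-6,-3]
  row2 -= 2·row1 → [0,0,-3,-1]
  row3 -= 1·row1 → [0,0,-9,-5]
  row3 -= 3·row2 → [0,0,0,-2]

L=[[1,0,0,0],[-1,1,0,0],[1,2,1,0],[3,1,3,1]] U=[[-1,2,3,2],[0,2,3,2],[0,0,-3,-1],[0,0,0,-2]]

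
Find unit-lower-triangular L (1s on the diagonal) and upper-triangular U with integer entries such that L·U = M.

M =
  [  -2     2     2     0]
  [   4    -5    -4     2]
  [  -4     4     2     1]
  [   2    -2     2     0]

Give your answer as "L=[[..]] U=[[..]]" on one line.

L=[[1,0,0,0],[-2,1,0,0],[2,0,1,0],[-1,0,-2,1]] U=[[-2,2,2,0],[0,-1,0,2],[0,0,-2,1],[0,0,0,2]]

  r1 -= -2·r0 → [0,-1,0,2]
  r2 -= 2·r0 → [0,0,-2,1]
  r3 -= -1·r0 → [0,0,4,0]
  r2 -= 0·r1 → [0,0,-2,1]
  r3 -= 0·r1 → [0,0,4,0]
  r3 -= -2·r2 → [0,0,0,2]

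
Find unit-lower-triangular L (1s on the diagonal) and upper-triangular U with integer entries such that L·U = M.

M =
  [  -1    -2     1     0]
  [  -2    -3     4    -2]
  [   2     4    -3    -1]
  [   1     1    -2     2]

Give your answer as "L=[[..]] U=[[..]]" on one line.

L=[[1,0,0,0],[2,1,0,0],[-2,0,1,0],[-1,-1,-1,1]] U=[[-1,-2,1,0],[0,1,2,-2],[0,0,-1,-1],[0,0,0,-1]]

  r1 -= 2·r0 → [0,1,2,-2]
  r2 -= -2·r0 → [0,0,-1,-1]
  r3 -= -1·r0 → [0,-1,-1,2]
  r2 -= 0·r1 → [0,0,-1,-1]
  r3 -= -1·r1 → [0,0,1,0]
  r3 -= -1·r2 → [0,0,0,-1]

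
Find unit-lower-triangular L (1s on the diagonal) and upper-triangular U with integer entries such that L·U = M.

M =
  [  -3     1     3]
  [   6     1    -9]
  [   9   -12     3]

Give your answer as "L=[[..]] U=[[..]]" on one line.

L=[[1,0,0],[-2,1,0],[-3,-3,1]] U=[[-3,1,3],[0,3,-3],[0,0,3]]

  R1 -= -2·R0 → [0,3,-3]
  R2 -= -3·R0 → [0,-9,12]
  R2 -= -3·R1 → [0,0,3]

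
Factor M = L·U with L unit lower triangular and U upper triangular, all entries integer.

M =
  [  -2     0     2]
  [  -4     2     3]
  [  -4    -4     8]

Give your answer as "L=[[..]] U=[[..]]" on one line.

  row1 -= 2·row0 → [0,2,-1]
  row2 -= 2·row0 → [0,-4,4]
  row2 -= -2·row1 → [0,0,2]

L=[[1,0,0],[2,1,0],[2,-2,1]] U=[[-2,0,2],[0,2,-1],[0,0,2]]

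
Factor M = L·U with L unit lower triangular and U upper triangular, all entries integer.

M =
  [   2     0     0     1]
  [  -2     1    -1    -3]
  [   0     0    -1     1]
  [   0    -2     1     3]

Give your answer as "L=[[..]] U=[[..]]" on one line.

  row1 -= -1·row0 → [0,1,-1,-2]
  row2 -= 0·row0 → [0,0,-1,1]
  row3 -= 0·row0 → [0,-2,1,3]
  row2 -= 0·row1 → [0,0,-1,1]
  row3 -= -2·row1 → [0,0,-1,-1]
  row3 -= 1·row2 → [0,0,0,-2]

L=[[1,0,0,0],[-1,1,0,0],[0,0,1,0],[0,-2,1,1]] U=[[2,0,0,1],[0,1,-1,-2],[0,0,-1,1],[0,0,0,-2]]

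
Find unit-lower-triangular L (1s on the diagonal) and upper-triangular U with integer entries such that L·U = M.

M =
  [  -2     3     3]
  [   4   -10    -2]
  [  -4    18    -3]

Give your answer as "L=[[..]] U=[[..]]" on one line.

L=[[1,0,0],[-2,1,0],[2,-3,1]] U=[[-2,3,3],[0,-4,4],[0,0,3]]

  row1 -= -2·row0 → [0,-4,4]
  row2 -= 2·row0 → [0,12,-9]
  row2 -= -3·row1 → [0,0,3]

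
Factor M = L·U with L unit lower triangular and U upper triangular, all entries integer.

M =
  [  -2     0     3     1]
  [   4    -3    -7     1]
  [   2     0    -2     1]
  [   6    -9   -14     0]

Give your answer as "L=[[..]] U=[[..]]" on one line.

L=[[1,0,0,0],[-2,1,0,0],[-1,0,1,0],[-3,3,-2,1]] U=[[-2,0,3,1],[0,-3,-1,3],[0,0,1,2],[0,0,0,-2]]

  row1 -= -2·row0 → [0,-3,-1,3]
  row2 -= -1·row0 → [0,0,1,2]
  row3 -= -3·row0 → [0,-9,-5,3]
  row2 -= 0·row1 → [0,0,1,2]
  row3 -= 3·row1 → [0,0,-2,-6]
  row3 -= -2·row2 → [0,0,0,-2]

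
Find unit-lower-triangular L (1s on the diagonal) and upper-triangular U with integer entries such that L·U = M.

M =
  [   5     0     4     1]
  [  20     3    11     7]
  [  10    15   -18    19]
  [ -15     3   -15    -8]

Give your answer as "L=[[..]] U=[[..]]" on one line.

L=[[1,0,0,0],[4,1,0,0],[2,5,1,0],[-3,1,-2,1]] U=[[5,0,4,1],[0,3,-5,3],[0,0,-1,2],[0,0,0,-4]]

  r1 -= 4·r0 → [0,3,-5,3]
  r2 -= 2·r0 → [0,15,-26,17]
  r3 -= -3·r0 → [0,3,-3,-5]
  r2 -= 5·r1 → [0,0,-1,2]
  r3 -= 1·r1 → [0,0,2,-8]
  r3 -= -2·r2 → [0,0,0,-4]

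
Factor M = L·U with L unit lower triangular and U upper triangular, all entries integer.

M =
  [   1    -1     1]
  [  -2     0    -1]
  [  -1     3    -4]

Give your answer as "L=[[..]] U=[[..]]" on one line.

L=[[1,0,0],[-2,1,0],[-1,-1,1]] U=[[1,-1,1],[0,-2,1],[0,0,-2]]

  row1 -= -2·row0 → [0,-2,1]
  row2 -= -1·row0 → [0,2,-3]
  row2 -= -1·row1 → [0,0,-2]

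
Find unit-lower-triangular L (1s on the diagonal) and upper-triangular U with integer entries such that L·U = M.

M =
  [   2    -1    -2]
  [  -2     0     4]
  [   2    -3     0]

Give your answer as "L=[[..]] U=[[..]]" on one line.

  row1 -= -1·row0 → [0,-1,2]
  row2 -= 1·row0 → [0,-2,2]
  row2 -= 2·row1 → [0,0,-2]

L=[[1,0,0],[-1,1,0],[1,2,1]] U=[[2,-1,-2],[0,-1,2],[0,0,-2]]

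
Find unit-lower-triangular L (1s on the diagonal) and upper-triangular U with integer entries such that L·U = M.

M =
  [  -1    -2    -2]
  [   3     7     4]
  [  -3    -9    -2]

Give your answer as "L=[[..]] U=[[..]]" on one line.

  row1 -= -3·row0 → [0,1,-2]
  row2 -= 3·row0 → [0,-3,4]
  row2 -= -3·row1 → [0,0,-2]

L=[[1,0,0],[-3,1,0],[3,-3,1]] U=[[-1,-2,-2],[0,1,-2],[0,0,-2]]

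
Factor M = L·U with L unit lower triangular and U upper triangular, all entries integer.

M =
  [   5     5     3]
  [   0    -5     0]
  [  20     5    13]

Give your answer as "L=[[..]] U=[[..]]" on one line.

L=[[1,0,0],[0,1,0],[4,3,1]] U=[[5,5,3],[0,-5,0],[0,0,1]]

  r1 -= 0·r0 → [0,-5,0]
  r2 -= 4·r0 → [0,-15,1]
  r2 -= 3·r1 → [0,0,1]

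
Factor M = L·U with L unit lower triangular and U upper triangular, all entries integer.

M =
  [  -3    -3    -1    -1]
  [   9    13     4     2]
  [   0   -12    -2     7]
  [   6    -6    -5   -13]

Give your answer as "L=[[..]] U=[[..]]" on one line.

  r1 -= -3·r0 → [0,4,1,-1]
  r2 -= 0·r0 → [0,-12,-2,7]
  r3 -= -2·r0 → [0,-12,-7,-15]
  r2 -= -3·r1 → [0,0,1,4]
  r3 -= -3·r1 → [0,0,-4,-18]
  r3 -= -4·r2 → [0,0,0,-2]

L=[[1,0,0,0],[-3,1,0,0],[0,-3,1,0],[-2,-3,-4,1]] U=[[-3,-3,-1,-1],[0,4,1,-1],[0,0,1,4],[0,0,0,-2]]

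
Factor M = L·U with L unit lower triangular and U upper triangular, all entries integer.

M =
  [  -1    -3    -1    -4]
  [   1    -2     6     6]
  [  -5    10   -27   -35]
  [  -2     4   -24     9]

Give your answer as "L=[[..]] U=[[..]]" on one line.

  row1 -= -1·row0 → [0,-5,5,2]
  row2 -= 5·row0 → [0,25,-22,-15]
  row3 -= 2·row0 → [0,10,-22,17]
  row2 -= -5·row1 → [0,0,3,-5]
  row3 -= -2·row1 → [0,0,-12,21]
  row3 -= -4·row2 → [0,0,0,1]

L=[[1,0,0,0],[-1,1,0,0],[5,-5,1,0],[2,-2,-4,1]] U=[[-1,-3,-1,-4],[0,-5,5,2],[0,0,3,-5],[0,0,0,1]]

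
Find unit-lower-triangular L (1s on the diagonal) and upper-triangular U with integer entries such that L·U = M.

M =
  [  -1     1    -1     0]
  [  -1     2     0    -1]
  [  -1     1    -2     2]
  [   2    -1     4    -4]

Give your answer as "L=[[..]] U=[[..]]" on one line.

L=[[1,0,0,0],[1,1,0,0],[1,0,1,0],[-2,1,-1,1]] U=[[-1,1,-1,0],[0,1,1,-1],[0,0,-1,2],[0,0,0,-1]]

  R1 -= 1·R0 → [0,1,1,-1]
  R2 -= 1·R0 → [0,0,-1,2]
  R3 -= -2·R0 → [0,1,2,-4]
  R2 -= 0·R1 → [0,0,-1,2]
  R3 -= 1·R1 → [0,0,1,-3]
  R3 -= -1·R2 → [0,0,0,-1]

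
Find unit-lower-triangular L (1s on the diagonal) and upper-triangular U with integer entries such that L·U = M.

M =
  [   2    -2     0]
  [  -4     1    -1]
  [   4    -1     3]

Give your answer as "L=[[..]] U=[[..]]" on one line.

  r1 -= -2·r0 → [0,-3,-1]
  r2 -= 2·r0 → [0,3,3]
  r2 -= -1·r1 → [0,0,2]

L=[[1,0,0],[-2,1,0],[2,-1,1]] U=[[2,-2,0],[0,-3,-1],[0,0,2]]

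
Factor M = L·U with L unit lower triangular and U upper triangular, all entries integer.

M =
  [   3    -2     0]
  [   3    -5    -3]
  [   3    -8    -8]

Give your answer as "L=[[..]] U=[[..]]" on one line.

L=[[1,0,0],[1,1,0],[1,2,1]] U=[[3,-2,0],[0,-3,-3],[0,0,-2]]

  R1 -= 1·R0 → [0,-3,-3]
  R2 -= 1·R0 → [0,-6,-8]
  R2 -= 2·R1 → [0,0,-2]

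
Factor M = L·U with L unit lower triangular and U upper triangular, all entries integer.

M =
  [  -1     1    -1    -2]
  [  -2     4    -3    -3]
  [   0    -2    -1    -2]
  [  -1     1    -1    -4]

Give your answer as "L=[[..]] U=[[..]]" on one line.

L=[[1,0,0,0],[2,1,0,0],[0,-1,1,0],[1,0,0,1]] U=[[-1,1,-1,-2],[0,2,-1,1],[0,0,-2,-1],[0,0,0,-2]]

  r1 -= 2·r0 → [0,2,-1,1]
  r2 -= 0·r0 → [0,-2,-1,-2]
  r3 -= 1·r0 → [0,0,0,-2]
  r2 -= -1·r1 → [0,0,-2,-1]
  r3 -= 0·r1 → [0,0,0,-2]
  r3 -= 0·r2 → [0,0,0,-2]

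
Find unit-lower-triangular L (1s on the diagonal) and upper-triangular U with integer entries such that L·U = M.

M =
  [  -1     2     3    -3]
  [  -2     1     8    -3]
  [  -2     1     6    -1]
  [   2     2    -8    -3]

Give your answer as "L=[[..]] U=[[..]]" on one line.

L=[[1,0,0,0],[2,1,0,0],[2,1,1,0],[-2,-2,-1,1]] U=[[-1,2,3,-3],[0,-3,2,3],[0,0,-2,2],[0,0,0,-1]]

  row1 -= 2·row0 → [0,-3,2,3]
  row2 -= 2·row0 → [0,-3,0,5]
  row3 -= -2·row0 → [0,6,-2,-9]
  row2 -= 1·row1 → [0,0,-2,2]
  row3 -= -2·row1 → [0,0,2,-3]
  row3 -= -1·row2 → [0,0,0,-1]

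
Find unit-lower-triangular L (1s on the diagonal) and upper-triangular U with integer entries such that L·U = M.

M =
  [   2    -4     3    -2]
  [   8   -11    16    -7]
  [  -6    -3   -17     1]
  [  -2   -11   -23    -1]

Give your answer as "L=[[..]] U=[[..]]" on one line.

  row1 -= 4·row0 → [0,5,4,1]
  row2 -= -3·row0 → [0,-15,-8,-5]
  row3 -= -1·row0 → [0,-15,-20,-3]
  row2 -= -3·row1 → [0,0,4,-2]
  row3 -= -3·row1 → [0,0,-8,0]
  row3 -= -2·row2 → [0,0,0,-4]

L=[[1,0,0,0],[4,1,0,0],[-3,-3,1,0],[-1,-3,-2,1]] U=[[2,-4,3,-2],[0,5,4,1],[0,0,4,-2],[0,0,0,-4]]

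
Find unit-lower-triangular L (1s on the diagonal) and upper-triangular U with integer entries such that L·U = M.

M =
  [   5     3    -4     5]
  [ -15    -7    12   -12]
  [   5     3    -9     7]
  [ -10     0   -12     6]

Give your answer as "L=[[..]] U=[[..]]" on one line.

  r1 -= -3·r0 → [0,2,0,3]
  r2 -= 1·r0 → [0,0,-5,2]
  r3 -= -2·r0 → [0,6,-20,16]
  r2 -= 0·r1 → [0,0,-5,2]
  r3 -= 3·r1 → [0,0,-20,7]
  r3 -= 4·r2 → [0,0,0,-1]

L=[[1,0,0,0],[-3,1,0,0],[1,0,1,0],[-2,3,4,1]] U=[[5,3,-4,5],[0,2,0,3],[0,0,-5,2],[0,0,0,-1]]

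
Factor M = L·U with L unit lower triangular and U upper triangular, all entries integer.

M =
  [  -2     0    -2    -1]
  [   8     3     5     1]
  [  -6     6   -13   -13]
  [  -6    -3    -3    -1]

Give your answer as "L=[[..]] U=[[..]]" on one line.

  r1 -= -4·r0 → [0,3,-3,-3]
  r2 -= 3·r0 → [0,6,-7,-10]
  r3 -= 3·r0 → [0,-3,3,2]
  r2 -= 2·r1 → [0,0,-1,-4]
  r3 -= -1·r1 → [0,0,0,-1]
  r3 -= 0·r2 → [0,0,0,-1]

L=[[1,0,0,0],[-4,1,0,0],[3,2,1,0],[3,-1,0,1]] U=[[-2,0,-2,-1],[0,3,-3,-3],[0,0,-1,-4],[0,0,0,-1]]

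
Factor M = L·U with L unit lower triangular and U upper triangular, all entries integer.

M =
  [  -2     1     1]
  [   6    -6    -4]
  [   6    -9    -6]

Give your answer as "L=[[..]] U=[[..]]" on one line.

L=[[1,0,0],[-3,1,0],[-3,2,1]] U=[[-2,1,1],[0,-3,-1],[0,0,-1]]

  row1 -= -3·row0 → [0,-3,-1]
  row2 -= -3·row0 → [0,-6,-3]
  row2 -= 2·row1 → [0,0,-1]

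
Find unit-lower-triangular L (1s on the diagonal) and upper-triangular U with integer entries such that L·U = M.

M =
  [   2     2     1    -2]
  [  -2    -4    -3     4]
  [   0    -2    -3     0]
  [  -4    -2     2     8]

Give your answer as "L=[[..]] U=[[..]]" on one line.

L=[[1,0,0,0],[-1,1,0,0],[0,1,1,0],[-2,-1,-2,1]] U=[[2,2,1,-2],[0,-2,-2,2],[0,0,-1,-2],[0,0,0,2]]

  R1 -= -1·R0 → [0,-2,-2,2]
  R2 -= 0·R0 → [0,-2,-3,0]
  R3 -= -2·R0 → [0,2,4,4]
  R2 -= 1·R1 → [0,0,-1,-2]
  R3 -= -1·R1 → [0,0,2,6]
  R3 -= -2·R2 → [0,0,0,2]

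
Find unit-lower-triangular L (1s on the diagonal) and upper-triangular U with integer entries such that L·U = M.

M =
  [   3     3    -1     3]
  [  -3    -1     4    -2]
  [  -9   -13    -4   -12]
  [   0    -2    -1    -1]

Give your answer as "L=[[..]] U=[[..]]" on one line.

L=[[1,0,0,0],[-1,1,0,0],[-3,-2,1,0],[0,-1,-2,1]] U=[[3,3,-1,3],[0,2,3,1],[0,0,-1,-1],[0,0,0,-2]]

  r1 -= -1·r0 → [0,2,3,1]
  r2 -= -3·r0 → [0,-4,-7,-3]
  r3 -= 0·r0 → [0,-2,-1,-1]
  r2 -= -2·r1 → [0,0,-1,-1]
  r3 -= -1·r1 → [0,0,2,0]
  r3 -= -2·r2 → [0,0,0,-2]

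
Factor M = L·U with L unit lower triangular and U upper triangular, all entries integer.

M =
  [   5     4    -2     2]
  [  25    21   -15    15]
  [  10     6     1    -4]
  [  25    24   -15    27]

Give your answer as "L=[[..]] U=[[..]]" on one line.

L=[[1,0,0,0],[5,1,0,0],[2,-2,1,0],[5,4,-3,1]] U=[[5,4,-2,2],[0,1,-5,5],[0,0,-5,2],[0,0,0,3]]

  r1 -= 5·r0 → [0,1,-5,5]
  r2 -= 2·r0 → [0,-2,5,-8]
  r3 -= 5·r0 → [0,4,-5,17]
  r2 -= -2·r1 → [0,0,-5,2]
  r3 -= 4·r1 → [0,0,15,-3]
  r3 -= -3·r2 → [0,0,0,3]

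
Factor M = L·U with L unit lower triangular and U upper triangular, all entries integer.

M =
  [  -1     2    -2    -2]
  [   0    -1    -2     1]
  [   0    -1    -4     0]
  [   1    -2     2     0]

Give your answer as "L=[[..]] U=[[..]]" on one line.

L=[[1,0,0,0],[0,1,0,0],[0,1,1,0],[-1,0,0,1]] U=[[-1,2,-2,-2],[0,-1,-2,1],[0,0,-2,-1],[0,0,0,-2]]

  R1 -= 0·R0 → [0,-1,-2,1]
  R2 -= 0·R0 → [0,-1,-4,0]
  R3 -= -1·R0 → [0,0,0,-2]
  R2 -= 1·R1 → [0,0,-2,-1]
  R3 -= 0·R1 → [0,0,0,-2]
  R3 -= 0·R2 → [0,0,0,-2]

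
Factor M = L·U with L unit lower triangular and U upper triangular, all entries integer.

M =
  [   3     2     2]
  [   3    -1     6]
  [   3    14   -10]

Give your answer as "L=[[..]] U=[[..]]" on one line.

  row1 -= 1·row0 → [0,-3,4]
  row2 -= 1·row0 → [0,12,-12]
  row2 -= -4·row1 → [0,0,4]

L=[[1,0,0],[1,1,0],[1,-4,1]] U=[[3,2,2],[0,-3,4],[0,0,4]]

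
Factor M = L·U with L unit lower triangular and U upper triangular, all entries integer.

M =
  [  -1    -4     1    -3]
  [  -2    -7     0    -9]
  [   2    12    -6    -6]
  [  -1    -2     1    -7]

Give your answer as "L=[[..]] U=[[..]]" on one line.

L=[[1,0,0,0],[2,1,0,0],[-2,4,1,0],[1,2,1,1]] U=[[-1,-4,1,-3],[0,1,-2,-3],[0,0,4,0],[0,0,0,2]]

  r1 -= 2·r0 → [0,1,-2,-3]
  r2 -= -2·r0 → [0,4,-4,-12]
  r3 -= 1·r0 → [0,2,0,-4]
  r2 -= 4·r1 → [0,0,4,0]
  r3 -= 2·r1 → [0,0,4,2]
  r3 -= 1·r2 → [0,0,0,2]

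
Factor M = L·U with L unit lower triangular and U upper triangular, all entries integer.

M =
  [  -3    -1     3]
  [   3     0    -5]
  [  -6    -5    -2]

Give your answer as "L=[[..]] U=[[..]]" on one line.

L=[[1,0,0],[-1,1,0],[2,3,1]] U=[[-3,-1,3],[0,-1,-2],[0,0,-2]]

  R1 -= -1·R0 → [0,-1,-2]
  R2 -= 2·R0 → [0,-3,-8]
  R2 -= 3·R1 → [0,0,-2]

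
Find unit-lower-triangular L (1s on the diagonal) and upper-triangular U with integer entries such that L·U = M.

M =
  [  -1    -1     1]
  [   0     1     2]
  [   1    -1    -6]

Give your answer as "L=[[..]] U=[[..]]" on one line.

L=[[1,0,0],[0,1,0],[-1,-2,1]] U=[[-1,-1,1],[0,1,2],[0,0,-1]]

  row1 -= 0·row0 → [0,1,2]
  row2 -= -1·row0 → [0,-2,-5]
  row2 -= -2·row1 → [0,0,-1]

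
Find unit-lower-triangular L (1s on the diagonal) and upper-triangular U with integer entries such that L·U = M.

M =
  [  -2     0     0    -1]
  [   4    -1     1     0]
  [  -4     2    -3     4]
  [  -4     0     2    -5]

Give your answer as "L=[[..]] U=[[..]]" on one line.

L=[[1,0,0,0],[-2,1,0,0],[2,-2,1,0],[2,0,-2,1]] U=[[-2,0,0,-1],[0,-1,1,-2],[0,0,-1,2],[0,0,0,1]]

  R1 -= -2·R0 → [0,-1,1,-2]
  R2 -= 2·R0 → [0,2,-3,6]
  R3 -= 2·R0 → [0,0,2,-3]
  R2 -= -2·R1 → [0,0,-1,2]
  R3 -= 0·R1 → [0,0,2,-3]
  R3 -= -2·R2 → [0,0,0,1]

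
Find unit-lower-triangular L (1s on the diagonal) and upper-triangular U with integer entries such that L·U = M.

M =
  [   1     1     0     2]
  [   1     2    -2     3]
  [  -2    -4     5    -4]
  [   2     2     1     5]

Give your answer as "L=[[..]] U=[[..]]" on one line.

  R1 -= 1·R0 → [0,1,-2,1]
  R2 -= -2·R0 → [0,-2,5,0]
  R3 -= 2·R0 → [0,0,1,1]
  R2 -= -2·R1 → [0,0,1,2]
  R3 -= 0·R1 → [0,0,1,1]
  R3 -= 1·R2 → [0,0,0,-1]

L=[[1,0,0,0],[1,1,0,0],[-2,-2,1,0],[2,0,1,1]] U=[[1,1,0,2],[0,1,-2,1],[0,0,1,2],[0,0,0,-1]]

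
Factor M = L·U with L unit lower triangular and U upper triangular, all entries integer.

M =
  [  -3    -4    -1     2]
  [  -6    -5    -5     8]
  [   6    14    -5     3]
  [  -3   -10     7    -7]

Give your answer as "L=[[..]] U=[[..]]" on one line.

  row1 -= 2·row0 → [0,3,-3,4]
  row2 -= -2·row0 → [0,6,-7,7]
  row3 -= 1·row0 → [0,-6,8,-9]
  row2 -= 2·row1 → [0,0,-1,-1]
  row3 -= -2·row1 → [0,0,2,-1]
  row3 -= -2·row2 → [0,0,0,-3]

L=[[1,0,0,0],[2,1,0,0],[-2,2,1,0],[1,-2,-2,1]] U=[[-3,-4,-1,2],[0,3,-3,4],[0,0,-1,-1],[0,0,0,-3]]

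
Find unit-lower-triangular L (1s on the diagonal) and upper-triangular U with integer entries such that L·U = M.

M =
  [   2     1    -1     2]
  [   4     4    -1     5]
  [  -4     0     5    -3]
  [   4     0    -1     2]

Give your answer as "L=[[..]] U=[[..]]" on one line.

L=[[1,0,0,0],[2,1,0,0],[-2,1,1,0],[2,-1,1,1]] U=[[2,1,-1,2],[0,2,1,1],[0,0,2,0],[0,0,0,-1]]

  row1 -= 2·row0 → [0,2,1,1]
  row2 -= -2·row0 → [0,2,3,1]
  row3 -= 2·row0 → [0,-2,1,-2]
  row2 -= 1·row1 → [0,0,2,0]
  row3 -= -1·row1 → [0,0,2,-1]
  row3 -= 1·row2 → [0,0,0,-1]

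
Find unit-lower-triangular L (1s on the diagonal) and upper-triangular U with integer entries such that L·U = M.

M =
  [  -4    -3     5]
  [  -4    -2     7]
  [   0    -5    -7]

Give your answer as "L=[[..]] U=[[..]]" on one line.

L=[[1,0,0],[1,1,0],[0,-5,1]] U=[[-4,-3,5],[0,1,2],[0,0,3]]

  R1 -= 1·R0 → [0,1,2]
  R2 -= 0·R0 → [0,-5,-7]
  R2 -= -5·R1 → [0,0,3]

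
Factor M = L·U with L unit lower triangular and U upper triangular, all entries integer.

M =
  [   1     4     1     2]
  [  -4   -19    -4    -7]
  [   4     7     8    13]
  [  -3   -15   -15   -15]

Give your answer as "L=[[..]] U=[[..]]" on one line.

  row1 -= -4·row0 → [0,-3,0,1]
  row2 -= 4·row0 → [0,-9,4,5]
  row3 -= -3·row0 → [0,-3,-12,-9]
  row2 -= 3·row1 → [0,0,4,2]
  row3 -= 1·row1 → [0,0,-12,-10]
  row3 -= -3·row2 → [0,0,0,-4]

L=[[1,0,0,0],[-4,1,0,0],[4,3,1,0],[-3,1,-3,1]] U=[[1,4,1,2],[0,-3,0,1],[0,0,4,2],[0,0,0,-4]]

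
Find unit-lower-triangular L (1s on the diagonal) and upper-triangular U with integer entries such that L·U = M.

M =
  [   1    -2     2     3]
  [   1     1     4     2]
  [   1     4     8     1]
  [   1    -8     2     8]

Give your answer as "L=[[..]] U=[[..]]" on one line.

L=[[1,0,0,0],[1,1,0,0],[1,2,1,0],[1,-2,2,1]] U=[[1,-2,2,3],[0,3,2,-1],[0,0,2,0],[0,0,0,3]]

  row1 -= 1·row0 → [0,3,2,-1]
  row2 -= 1·row0 → [0,6,6,-2]
  row3 -= 1·row0 → [0,-6,0,5]
  row2 -= 2·row1 → [0,0,2,0]
  row3 -= -2·row1 → [0,0,4,3]
  row3 -= 2·row2 → [0,0,0,3]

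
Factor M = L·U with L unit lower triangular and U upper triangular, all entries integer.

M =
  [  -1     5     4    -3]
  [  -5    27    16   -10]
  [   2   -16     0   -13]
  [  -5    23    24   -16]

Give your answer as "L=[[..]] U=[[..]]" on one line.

  r1 -= 5·r0 → [0,2,-4,5]
  r2 -= -2·r0 → [0,-6,8,-19]
  r3 -= 5·r0 → [0,-2,4,-1]
  r2 -= -3·r1 → [0,0,-4,-4]
  r3 -= -1·r1 → [0,0,0,4]
  r3 -= 0·r2 → [0,0,0,4]

L=[[1,0,0,0],[5,1,0,0],[-2,-3,1,0],[5,-1,0,1]] U=[[-1,5,4,-3],[0,2,-4,5],[0,0,-4,-4],[0,0,0,4]]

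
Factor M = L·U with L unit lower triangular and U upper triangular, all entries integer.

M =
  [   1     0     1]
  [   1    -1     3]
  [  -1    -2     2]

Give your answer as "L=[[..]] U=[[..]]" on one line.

  row1 -= 1·row0 → [0,-1,2]
  row2 -= -1·row0 → [0,-2,3]
  row2 -= 2·row1 → [0,0,-1]

L=[[1,0,0],[1,1,0],[-1,2,1]] U=[[1,0,1],[0,-1,2],[0,0,-1]]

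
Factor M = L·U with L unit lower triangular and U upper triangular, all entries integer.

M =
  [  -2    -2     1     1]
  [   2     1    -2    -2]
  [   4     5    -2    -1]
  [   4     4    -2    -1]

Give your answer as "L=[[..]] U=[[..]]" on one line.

  r1 -= -1·r0 → [0,-1,-1,-1]
  r2 -= -2·r0 → [0,1,0,1]
  r3 -= -2·r0 → [0,0,0,1]
  r2 -= -1·r1 → [0,0,-1,0]
  r3 -= 0·r1 → [0,0,0,1]
  r3 -= 0·r2 → [0,0,0,1]

L=[[1,0,0,0],[-1,1,0,0],[-2,-1,1,0],[-2,0,0,1]] U=[[-2,-2,1,1],[0,-1,-1,-1],[0,0,-1,0],[0,0,0,1]]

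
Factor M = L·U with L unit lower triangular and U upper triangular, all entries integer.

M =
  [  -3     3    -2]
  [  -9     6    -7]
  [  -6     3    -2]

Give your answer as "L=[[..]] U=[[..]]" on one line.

L=[[1,0,0],[3,1,0],[2,1,1]] U=[[-3,3,-2],[0,-3,-1],[0,0,3]]

  r1 -= 3·r0 → [0,-3,-1]
  r2 -= 2·r0 → [0,-3,2]
  r2 -= 1·r1 → [0,0,3]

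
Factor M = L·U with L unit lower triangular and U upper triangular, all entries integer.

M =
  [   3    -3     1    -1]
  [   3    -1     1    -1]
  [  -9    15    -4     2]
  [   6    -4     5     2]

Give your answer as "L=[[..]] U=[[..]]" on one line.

L=[[1,0,0,0],[1,1,0,0],[-3,3,1,0],[2,1,-3,1]] U=[[3,-3,1,-1],[0,2,0,0],[0,0,-1,-1],[0,0,0,1]]

  r1 -= 1·r0 → [0,2,0,0]
  r2 -= -3·r0 → [0,6,-1,-1]
  r3 -= 2·r0 → [0,2,3,4]
  r2 -= 3·r1 → [0,0,-1,-1]
  r3 -= 1·r1 → [0,0,3,4]
  r3 -= -3·r2 → [0,0,0,1]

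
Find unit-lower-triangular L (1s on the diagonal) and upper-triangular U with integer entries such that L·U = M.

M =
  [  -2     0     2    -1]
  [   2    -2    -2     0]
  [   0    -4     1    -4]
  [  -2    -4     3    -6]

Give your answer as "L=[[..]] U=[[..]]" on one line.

  row1 -= -1·row0 → [0,-2,0,-1]
  row2 -= 0·row0 → [0,-4,1,-4]
  row3 -= 1·row0 → [0,-4,1,-5]
  row2 -= 2·row1 → [0,0,1,-2]
  row3 -= 2·row1 → [0,0,1,-3]
  row3 -= 1·row2 → [0,0,0,-1]

L=[[1,0,0,0],[-1,1,0,0],[0,2,1,0],[1,2,1,1]] U=[[-2,0,2,-1],[0,-2,0,-1],[0,0,1,-2],[0,0,0,-1]]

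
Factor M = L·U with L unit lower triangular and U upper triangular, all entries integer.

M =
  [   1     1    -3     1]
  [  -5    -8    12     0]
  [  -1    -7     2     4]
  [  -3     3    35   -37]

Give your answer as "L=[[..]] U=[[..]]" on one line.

  r1 -= -5·r0 → [0,-3,-3,5]
  r2 -= -1·r0 → [0,-6,-1,5]
  r3 -= -3·r0 → [0,6,26,-34]
  r2 -= 2·r1 → [0,0,5,-5]
  r3 -= -2·r1 → [0,0,20,-24]
  r3 -= 4·r2 → [0,0,0,-4]

L=[[1,0,0,0],[-5,1,0,0],[-1,2,1,0],[-3,-2,4,1]] U=[[1,1,-3,1],[0,-3,-3,5],[0,0,5,-5],[0,0,0,-4]]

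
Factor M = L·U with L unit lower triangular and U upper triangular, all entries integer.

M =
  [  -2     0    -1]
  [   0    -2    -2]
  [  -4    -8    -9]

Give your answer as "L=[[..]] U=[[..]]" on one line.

L=[[1,0,0],[0,1,0],[2,4,1]] U=[[-2,0,-1],[0,-2,-2],[0,0,1]]

  r1 -= 0·r0 → [0,-2,-2]
  r2 -= 2·r0 → [0,-8,-7]
  r2 -= 4·r1 → [0,0,1]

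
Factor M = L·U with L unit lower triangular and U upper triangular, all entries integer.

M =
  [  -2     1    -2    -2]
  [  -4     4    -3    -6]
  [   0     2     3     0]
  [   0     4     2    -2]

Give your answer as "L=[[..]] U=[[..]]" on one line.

L=[[1,0,0,0],[2,1,0,0],[0,1,1,0],[0,2,0,1]] U=[[-2,1,-2,-2],[0,2,1,-2],[0,0,2,2],[0,0,0,2]]

  R1 -= 2·R0 → [0,2,1,-2]
  R2 -= 0·R0 → [0,2,3,0]
  R3 -= 0·R0 → [0,4,2,-2]
  R2 -= 1·R1 → [0,0,2,2]
  R3 -= 2·R1 → [0,0,0,2]
  R3 -= 0·R2 → [0,0,0,2]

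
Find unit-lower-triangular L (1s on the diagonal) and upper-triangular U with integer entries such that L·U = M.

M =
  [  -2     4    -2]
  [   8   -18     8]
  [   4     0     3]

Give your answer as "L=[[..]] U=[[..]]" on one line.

L=[[1,0,0],[-4,1,0],[-2,-4,1]] U=[[-2,4,-2],[0,-2,0],[0,0,-1]]

  r1 -= -4·r0 → [0,-2,0]
  r2 -= -2·r0 → [0,8,-1]
  r2 -= -4·r1 → [0,0,-1]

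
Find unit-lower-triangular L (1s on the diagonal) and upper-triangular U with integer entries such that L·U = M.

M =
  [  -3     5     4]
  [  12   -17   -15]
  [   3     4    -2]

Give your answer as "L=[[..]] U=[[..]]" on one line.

L=[[1,0,0],[-4,1,0],[-1,3,1]] U=[[-3,5,4],[0,3,1],[0,0,-1]]

  row1 -= -4·row0 → [0,3,1]
  row2 -= -1·row0 → [0,9,2]
  row2 -= 3·row1 → [0,0,-1]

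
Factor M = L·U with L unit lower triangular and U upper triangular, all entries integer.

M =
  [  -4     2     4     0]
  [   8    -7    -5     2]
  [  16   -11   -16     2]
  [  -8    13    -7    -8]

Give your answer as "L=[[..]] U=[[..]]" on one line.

L=[[1,0,0,0],[-2,1,0,0],[-4,1,1,0],[2,-3,2,1]] U=[[-4,2,4,0],[0,-3,3,2],[0,0,-3,0],[0,0,0,-2]]

  R1 -= -2·R0 → [0,-3,3,2]
  R2 -= -4·R0 → [0,-3,0,2]
  R3 -= 2·R0 → [0,9,-15,-8]
  R2 -= 1·R1 → [0,0,-3,0]
  R3 -= -3·R1 → [0,0,-6,-2]
  R3 -= 2·R2 → [0,0,0,-2]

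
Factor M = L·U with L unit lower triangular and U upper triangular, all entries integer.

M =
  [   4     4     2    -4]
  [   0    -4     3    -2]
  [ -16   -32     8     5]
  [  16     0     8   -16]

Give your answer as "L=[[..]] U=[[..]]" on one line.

  row1 -= 0·row0 → [0,-4,3,-2]
  row2 -= -4·row0 → [0,-16,16,-11]
  row3 -= 4·row0 → [0,-16,0,0]
  row2 -= 4·row1 → [0,0,4,-3]
  row3 -= 4·row1 → [0,0,-12,8]
  row3 -= -3·row2 → [0,0,0,-1]

L=[[1,0,0,0],[0,1,0,0],[-4,4,1,0],[4,4,-3,1]] U=[[4,4,2,-4],[0,-4,3,-2],[0,0,4,-3],[0,0,0,-1]]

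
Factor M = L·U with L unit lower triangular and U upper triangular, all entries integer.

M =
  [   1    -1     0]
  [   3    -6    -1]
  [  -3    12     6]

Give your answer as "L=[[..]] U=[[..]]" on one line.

  R1 -= 3·R0 → [0,-3,-1]
  R2 -= -3·R0 → [0,9,6]
  R2 -= -3·R1 → [0,0,3]

L=[[1,0,0],[3,1,0],[-3,-3,1]] U=[[1,-1,0],[0,-3,-1],[0,0,3]]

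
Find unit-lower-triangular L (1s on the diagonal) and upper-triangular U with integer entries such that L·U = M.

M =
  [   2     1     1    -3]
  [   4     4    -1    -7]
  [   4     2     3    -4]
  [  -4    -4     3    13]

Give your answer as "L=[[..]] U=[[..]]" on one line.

  row1 -= 2·row0 → [0,2,-3,-1]
  row2 -= 2·row0 → [0,0,1,2]
  row3 -= -2·row0 → [0,-2,5,7]
  row2 -= 0·row1 → [0,0,1,2]
  row3 -= -1·row1 → [0,0,2,6]
  row3 -= 2·row2 → [0,0,0,2]

L=[[1,0,0,0],[2,1,0,0],[2,0,1,0],[-2,-1,2,1]] U=[[2,1,1,-3],[0,2,-3,-1],[0,0,1,2],[0,0,0,2]]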